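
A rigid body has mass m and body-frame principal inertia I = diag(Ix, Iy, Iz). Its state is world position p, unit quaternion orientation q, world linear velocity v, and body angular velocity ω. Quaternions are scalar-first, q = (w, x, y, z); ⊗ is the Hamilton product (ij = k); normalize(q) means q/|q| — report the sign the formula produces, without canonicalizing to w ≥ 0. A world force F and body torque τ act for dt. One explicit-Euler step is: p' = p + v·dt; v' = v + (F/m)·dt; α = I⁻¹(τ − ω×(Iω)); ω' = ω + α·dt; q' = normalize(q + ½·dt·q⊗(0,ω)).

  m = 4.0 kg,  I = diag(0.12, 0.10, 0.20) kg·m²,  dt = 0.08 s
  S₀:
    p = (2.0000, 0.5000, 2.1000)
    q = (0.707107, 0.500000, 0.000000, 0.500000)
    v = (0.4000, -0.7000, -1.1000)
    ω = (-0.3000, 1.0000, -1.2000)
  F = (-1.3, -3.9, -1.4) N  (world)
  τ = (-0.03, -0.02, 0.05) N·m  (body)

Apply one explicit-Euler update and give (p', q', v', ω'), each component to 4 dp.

p' = (2.0320, 0.4440, 2.0120)
q' = (0.7356, 0.4706, 0.0462, 0.4851)
v' = (0.3740, -0.7780, -1.1280)
ω' = (-0.2400, 1.0070, -1.1824)

p + v·dt = (2.0320, 0.4440, 2.0120)
new velocity v' = (0.3740, -0.7780, -1.1280)
ω×(Iω) gyroscopic = (-0.1200, -0.0288, 0.0060)
angular accel α = (0.7500, 0.0880, 0.2200)
ω + α·dt = (-0.2400, 1.0070, -1.1824)
Hamilton product q⊗(0,ω) = (0.7500000, -0.7121321, 1.1571070, -0.3485284)
q' = normalize(q + ½dt·q⊗(0,ω)) = (0.7356, 0.4706, 0.0462, 0.4851)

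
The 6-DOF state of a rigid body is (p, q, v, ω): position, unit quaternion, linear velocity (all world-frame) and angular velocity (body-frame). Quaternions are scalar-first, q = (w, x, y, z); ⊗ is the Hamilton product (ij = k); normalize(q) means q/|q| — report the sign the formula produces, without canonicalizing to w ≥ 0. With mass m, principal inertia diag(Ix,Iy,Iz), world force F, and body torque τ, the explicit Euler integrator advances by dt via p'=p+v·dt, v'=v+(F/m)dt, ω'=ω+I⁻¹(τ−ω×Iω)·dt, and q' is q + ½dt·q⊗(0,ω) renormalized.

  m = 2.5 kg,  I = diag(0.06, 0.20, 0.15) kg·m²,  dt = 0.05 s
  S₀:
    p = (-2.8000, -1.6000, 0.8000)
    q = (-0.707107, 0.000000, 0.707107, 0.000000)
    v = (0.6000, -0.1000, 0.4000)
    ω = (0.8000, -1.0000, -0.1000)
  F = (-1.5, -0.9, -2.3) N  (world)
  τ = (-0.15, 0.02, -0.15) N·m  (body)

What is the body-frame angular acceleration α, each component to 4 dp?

α = (-2.4167, 0.0640, -0.2533)

gyro term ω×Iω = (-0.0050, 0.0072, -0.1120)
angular accel α = (-2.4167, 0.0640, -0.2533)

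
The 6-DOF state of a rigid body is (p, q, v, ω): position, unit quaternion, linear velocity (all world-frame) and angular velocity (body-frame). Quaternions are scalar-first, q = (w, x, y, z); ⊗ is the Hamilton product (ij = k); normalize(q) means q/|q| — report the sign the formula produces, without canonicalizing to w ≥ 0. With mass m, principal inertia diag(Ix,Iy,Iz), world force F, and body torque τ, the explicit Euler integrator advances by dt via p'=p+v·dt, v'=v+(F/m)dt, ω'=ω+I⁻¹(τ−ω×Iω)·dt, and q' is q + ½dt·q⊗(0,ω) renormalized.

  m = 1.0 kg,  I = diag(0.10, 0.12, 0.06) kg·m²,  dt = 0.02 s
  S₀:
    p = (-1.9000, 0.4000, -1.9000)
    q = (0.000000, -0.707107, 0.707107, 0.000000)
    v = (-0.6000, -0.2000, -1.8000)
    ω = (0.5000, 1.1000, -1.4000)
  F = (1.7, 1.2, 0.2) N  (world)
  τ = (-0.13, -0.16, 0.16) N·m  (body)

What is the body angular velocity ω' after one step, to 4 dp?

ω' = (0.4555, 1.0780, -1.3503)

angular accel α = (-2.2240, -1.1000, 2.4833)
new body rate ω' = (0.4555, 1.0780, -1.3503)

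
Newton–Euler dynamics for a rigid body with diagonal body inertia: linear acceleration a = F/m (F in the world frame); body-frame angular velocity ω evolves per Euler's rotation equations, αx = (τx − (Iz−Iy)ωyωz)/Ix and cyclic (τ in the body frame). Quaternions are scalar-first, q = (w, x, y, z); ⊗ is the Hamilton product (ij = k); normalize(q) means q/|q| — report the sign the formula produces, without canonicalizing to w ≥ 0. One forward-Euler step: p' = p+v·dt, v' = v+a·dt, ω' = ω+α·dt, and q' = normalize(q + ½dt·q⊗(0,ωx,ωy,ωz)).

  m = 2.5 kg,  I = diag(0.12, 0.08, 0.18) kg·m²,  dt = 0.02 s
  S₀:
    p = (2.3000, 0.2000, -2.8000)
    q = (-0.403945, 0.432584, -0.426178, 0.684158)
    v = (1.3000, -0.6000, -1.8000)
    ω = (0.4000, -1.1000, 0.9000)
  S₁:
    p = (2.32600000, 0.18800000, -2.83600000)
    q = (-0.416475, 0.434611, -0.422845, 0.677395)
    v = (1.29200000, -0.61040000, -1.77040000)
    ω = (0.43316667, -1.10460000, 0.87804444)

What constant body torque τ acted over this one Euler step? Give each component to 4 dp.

Δω = ω₁−ω₀ = (0.03316667, -0.00460000, -0.02195556)
gyro term ω₀×Iω₀ = (-0.0990, -0.0216, 0.0176)
applied torque τ = (0.1000, -0.0400, -0.1800)

τ = (0.1000, -0.0400, -0.1800)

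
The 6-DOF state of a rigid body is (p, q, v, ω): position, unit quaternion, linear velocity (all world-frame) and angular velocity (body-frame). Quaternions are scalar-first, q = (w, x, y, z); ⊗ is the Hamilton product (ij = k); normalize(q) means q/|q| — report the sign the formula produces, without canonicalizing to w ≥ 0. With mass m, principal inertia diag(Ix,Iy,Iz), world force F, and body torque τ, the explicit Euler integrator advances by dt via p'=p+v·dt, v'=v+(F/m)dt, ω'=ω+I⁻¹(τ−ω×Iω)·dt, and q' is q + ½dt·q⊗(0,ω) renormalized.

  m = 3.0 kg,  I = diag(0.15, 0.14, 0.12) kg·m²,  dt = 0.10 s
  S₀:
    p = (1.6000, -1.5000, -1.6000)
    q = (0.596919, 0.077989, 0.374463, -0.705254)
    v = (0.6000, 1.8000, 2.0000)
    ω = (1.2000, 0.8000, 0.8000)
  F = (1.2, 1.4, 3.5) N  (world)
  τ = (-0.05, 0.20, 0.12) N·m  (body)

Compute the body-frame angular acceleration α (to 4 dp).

α = (-0.2480, 1.2229, 1.0800)

precession coupling ω×(Iω) = (-0.0128, 0.0288, -0.0096)
(τ − ω×Iω)/I = (-0.2480, 1.2229, 1.0800)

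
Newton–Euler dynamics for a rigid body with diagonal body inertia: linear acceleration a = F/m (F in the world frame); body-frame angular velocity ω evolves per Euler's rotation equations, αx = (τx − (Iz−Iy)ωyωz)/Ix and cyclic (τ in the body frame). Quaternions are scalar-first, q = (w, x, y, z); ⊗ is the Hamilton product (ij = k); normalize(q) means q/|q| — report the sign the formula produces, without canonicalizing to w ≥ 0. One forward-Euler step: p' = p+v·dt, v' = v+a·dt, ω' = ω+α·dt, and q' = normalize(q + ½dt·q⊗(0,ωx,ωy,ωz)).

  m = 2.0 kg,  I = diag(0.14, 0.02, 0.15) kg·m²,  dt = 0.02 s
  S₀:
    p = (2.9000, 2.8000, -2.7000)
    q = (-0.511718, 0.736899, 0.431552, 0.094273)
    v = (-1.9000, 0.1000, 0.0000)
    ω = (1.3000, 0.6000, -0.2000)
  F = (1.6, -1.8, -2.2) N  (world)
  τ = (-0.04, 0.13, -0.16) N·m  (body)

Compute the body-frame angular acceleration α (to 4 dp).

α = (-0.1743, 6.3700, -0.4427)

ω×(Iω) gyroscopic = (-0.0156, 0.0026, -0.0936)
α = I⁻¹(τ − ω×Iω) = (-0.1743, 6.3700, -0.4427)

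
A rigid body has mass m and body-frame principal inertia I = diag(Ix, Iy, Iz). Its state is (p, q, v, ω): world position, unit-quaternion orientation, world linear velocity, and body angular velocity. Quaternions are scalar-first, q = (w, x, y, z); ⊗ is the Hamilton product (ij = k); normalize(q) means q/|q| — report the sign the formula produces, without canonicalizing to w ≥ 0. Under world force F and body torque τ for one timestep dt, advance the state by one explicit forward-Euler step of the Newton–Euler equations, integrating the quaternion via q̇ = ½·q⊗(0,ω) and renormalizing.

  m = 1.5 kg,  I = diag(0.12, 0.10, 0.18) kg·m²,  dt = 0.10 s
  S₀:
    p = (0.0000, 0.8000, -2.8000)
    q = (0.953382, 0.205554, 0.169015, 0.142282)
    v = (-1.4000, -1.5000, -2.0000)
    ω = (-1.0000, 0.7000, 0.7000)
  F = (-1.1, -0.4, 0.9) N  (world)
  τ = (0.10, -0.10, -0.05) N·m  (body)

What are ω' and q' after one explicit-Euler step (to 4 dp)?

ω' = (-0.9493, 0.5580, 0.6644)
q' = (0.9504, 0.1584, 0.1876, 0.1908)

α = I⁻¹(τ − ω×Iω) = (0.5067, -1.4200, -0.3556)
new body rate ω' = (-0.9493, 0.5580, 0.6644)
q⊗(0,ω) = (-0.0123539, -0.9346689, 0.3811976, 0.9802702)
q' = normalize(q + ½dt·q⊗(0,ω)) = (0.9504, 0.1584, 0.1876, 0.1908)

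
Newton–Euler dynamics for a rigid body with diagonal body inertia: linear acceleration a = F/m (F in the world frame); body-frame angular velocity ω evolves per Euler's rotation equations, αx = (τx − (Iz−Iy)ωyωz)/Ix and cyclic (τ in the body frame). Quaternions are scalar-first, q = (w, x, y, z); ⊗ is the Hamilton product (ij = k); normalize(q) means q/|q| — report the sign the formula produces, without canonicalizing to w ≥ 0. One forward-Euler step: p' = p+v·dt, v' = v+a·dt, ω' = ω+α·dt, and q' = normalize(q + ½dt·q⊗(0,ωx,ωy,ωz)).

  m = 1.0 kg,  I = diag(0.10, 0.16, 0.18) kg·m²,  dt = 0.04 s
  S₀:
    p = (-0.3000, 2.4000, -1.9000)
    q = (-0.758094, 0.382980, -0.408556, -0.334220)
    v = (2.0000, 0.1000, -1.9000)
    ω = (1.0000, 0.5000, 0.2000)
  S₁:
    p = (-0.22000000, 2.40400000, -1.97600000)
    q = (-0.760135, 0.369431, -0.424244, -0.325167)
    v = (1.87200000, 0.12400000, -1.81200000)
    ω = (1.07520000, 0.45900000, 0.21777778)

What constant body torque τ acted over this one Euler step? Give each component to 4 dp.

τ = (0.1900, -0.1800, 0.1100)

Δω = ω₁−ω₀ = (0.07520000, -0.04100000, 0.01777778)
precession coupling = (0.0020, -0.0160, 0.0300)
applied torque τ = (0.1900, -0.1800, 0.1100)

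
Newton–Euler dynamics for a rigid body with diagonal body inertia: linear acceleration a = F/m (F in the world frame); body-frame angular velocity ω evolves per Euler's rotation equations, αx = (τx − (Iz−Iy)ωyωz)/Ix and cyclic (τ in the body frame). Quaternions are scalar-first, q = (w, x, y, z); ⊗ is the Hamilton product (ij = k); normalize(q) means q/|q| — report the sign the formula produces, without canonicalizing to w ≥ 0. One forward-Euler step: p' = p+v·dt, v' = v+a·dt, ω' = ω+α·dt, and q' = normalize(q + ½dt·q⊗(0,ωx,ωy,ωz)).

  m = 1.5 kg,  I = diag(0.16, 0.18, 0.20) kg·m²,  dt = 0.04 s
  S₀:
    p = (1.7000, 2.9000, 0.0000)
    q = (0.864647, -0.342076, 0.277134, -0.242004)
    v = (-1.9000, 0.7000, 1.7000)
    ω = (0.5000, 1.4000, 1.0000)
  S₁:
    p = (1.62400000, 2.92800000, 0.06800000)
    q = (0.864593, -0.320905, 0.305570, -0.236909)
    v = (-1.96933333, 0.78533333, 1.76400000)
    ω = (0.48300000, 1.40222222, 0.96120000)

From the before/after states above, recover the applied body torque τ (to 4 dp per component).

τ = (-0.0400, -0.0100, -0.1800)

Δω = ω₁−ω₀ = (-0.01700000, 0.00222222, -0.03880000)
gyro term ω₀×Iω₀ = (0.0280, -0.0200, 0.0140)
τ = I·(Δω/dt) + ω₀×(Iω₀) = (-0.0400, -0.0100, -0.1800)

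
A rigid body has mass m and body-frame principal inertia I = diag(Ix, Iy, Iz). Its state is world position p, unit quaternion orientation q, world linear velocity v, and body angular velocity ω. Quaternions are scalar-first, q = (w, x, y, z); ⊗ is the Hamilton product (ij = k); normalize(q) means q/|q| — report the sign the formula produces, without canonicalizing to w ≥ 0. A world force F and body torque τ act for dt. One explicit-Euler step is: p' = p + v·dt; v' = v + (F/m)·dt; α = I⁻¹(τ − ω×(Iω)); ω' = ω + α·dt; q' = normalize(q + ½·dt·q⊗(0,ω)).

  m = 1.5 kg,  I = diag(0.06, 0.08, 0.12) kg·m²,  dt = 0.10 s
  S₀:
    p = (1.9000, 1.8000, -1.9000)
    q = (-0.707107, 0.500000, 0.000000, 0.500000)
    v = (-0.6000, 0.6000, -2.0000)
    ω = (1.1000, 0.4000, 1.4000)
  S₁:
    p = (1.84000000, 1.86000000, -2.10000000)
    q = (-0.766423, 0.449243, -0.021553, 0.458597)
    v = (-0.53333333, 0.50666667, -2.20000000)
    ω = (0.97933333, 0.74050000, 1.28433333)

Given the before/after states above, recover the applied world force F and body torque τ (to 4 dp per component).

Δv = v₁−v₀ = (0.06666667, -0.09333333, -0.20000000)
applied force F = (1.0000, -1.4000, -3.0000)
ω₁ − ω₀ = (-0.12066667, 0.34050000, -0.11566667)
gyro term ω₀×Iω₀ = (0.0224, -0.0924, 0.0088)
I·α + gyro = (-0.0500, 0.1800, -0.1300)

F = (1.0000, -1.4000, -3.0000)
τ = (-0.0500, 0.1800, -0.1300)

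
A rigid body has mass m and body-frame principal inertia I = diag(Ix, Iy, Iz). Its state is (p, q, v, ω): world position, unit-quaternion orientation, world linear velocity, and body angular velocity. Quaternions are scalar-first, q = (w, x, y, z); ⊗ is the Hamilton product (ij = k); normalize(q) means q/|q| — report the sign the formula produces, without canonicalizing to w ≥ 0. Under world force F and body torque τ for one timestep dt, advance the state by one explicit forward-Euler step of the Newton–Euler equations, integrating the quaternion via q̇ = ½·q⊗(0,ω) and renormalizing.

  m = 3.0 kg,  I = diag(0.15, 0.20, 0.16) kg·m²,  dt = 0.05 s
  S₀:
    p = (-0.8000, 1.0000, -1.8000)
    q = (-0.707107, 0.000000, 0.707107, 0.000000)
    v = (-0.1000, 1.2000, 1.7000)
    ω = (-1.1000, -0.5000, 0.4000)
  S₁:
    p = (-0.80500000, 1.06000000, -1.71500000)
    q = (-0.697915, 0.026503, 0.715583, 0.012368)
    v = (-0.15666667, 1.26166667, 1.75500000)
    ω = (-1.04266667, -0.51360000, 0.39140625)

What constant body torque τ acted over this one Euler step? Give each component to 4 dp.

rate change Δω = (0.05733333, -0.01360000, -0.00859375)
precession coupling = (0.0080, 0.0044, 0.0275)
I·α + gyro = (0.1800, -0.0500, 0.0000)

τ = (0.1800, -0.0500, 0.0000)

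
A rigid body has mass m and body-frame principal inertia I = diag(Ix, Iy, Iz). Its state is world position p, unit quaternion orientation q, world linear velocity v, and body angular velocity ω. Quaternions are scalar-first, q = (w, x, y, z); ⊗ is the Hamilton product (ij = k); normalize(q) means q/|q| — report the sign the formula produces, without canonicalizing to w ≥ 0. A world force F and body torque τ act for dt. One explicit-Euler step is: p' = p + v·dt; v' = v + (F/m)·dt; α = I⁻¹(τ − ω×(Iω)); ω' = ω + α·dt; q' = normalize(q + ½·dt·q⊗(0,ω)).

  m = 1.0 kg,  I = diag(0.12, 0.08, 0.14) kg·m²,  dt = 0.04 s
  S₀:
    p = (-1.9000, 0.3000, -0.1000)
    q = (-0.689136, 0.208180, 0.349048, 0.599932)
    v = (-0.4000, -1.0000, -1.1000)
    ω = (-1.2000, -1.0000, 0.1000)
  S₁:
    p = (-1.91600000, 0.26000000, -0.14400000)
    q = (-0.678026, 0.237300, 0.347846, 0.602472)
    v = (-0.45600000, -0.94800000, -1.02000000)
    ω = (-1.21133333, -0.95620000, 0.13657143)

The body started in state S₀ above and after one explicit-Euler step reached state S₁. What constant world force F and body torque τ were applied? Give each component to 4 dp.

v₁ − v₀ = (-0.05600000, 0.05200000, 0.08000000)
F = m·Δv/dt = (-1.4000, 1.3000, 2.0000)
ω₁ − ω₀ = (-0.01133333, 0.04380000, 0.03657143)
applied torque τ = (-0.0400, 0.0900, 0.0800)

F = (-1.4000, 1.3000, 2.0000)
τ = (-0.0400, 0.0900, 0.0800)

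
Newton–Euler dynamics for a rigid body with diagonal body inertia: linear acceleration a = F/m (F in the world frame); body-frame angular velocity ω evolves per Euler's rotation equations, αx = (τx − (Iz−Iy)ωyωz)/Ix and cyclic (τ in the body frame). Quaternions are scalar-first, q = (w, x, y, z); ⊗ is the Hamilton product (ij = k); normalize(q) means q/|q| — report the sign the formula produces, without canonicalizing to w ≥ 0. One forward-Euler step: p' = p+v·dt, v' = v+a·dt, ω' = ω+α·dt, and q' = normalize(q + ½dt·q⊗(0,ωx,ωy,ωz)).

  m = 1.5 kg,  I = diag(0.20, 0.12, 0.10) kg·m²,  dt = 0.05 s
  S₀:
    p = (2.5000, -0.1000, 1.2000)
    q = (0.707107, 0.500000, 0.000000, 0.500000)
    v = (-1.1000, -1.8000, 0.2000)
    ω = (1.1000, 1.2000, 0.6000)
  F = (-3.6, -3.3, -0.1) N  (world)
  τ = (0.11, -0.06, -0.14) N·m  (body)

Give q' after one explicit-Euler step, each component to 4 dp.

q' = (0.6852, 0.5040, 0.0274, 0.5251)

2q̇ = q⊗(0,ω) = (-0.8500000, 0.1778177, 1.0985284, 1.0242642)
updated quaternion q' = (0.6852, 0.5040, 0.0274, 0.5251)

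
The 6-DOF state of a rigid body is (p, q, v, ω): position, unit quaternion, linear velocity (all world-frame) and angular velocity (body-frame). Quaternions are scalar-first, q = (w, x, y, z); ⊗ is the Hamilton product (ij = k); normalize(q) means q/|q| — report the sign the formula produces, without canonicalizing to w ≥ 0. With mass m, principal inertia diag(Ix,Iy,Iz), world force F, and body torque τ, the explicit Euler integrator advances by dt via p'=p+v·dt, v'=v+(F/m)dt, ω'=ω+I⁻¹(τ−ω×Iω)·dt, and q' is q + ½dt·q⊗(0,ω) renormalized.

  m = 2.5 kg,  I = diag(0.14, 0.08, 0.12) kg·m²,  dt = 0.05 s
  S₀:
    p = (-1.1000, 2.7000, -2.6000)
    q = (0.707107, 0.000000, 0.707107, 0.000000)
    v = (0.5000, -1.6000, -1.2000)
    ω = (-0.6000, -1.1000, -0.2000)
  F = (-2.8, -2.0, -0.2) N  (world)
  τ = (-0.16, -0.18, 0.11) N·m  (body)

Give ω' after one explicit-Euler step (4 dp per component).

ω' = (-0.6603, -1.2140, -0.1377)

(τ − ω×Iω)/I = (-1.2057, -2.2800, 1.2467)
ω + α·dt = (-0.6603, -1.2140, -0.1377)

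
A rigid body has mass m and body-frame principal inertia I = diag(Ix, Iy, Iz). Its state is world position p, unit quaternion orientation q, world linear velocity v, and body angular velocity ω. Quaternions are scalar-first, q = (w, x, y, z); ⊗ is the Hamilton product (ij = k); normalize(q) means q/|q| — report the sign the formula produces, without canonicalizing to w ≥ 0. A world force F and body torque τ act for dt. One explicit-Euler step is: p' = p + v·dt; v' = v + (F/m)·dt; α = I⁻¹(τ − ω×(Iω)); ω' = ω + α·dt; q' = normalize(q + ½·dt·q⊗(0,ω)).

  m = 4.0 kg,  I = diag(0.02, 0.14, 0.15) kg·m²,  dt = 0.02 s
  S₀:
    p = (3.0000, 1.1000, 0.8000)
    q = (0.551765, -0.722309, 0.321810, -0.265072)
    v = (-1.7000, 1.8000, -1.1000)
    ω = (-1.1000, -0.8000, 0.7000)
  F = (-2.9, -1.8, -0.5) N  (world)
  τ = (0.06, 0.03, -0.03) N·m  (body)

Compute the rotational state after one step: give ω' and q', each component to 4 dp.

(τ − ω×Iω)/I = (3.2800, -0.5007, -0.9040)
new body rate ω' = (-1.0344, -0.8100, 0.6819)
2q̇ = q⊗(0,ω) = (-0.3515415, -0.5937321, 0.3557835, 1.3180737)
q' = normalize(q + ½dt·q⊗(0,ω)) = (0.5482, -0.7282, 0.3253, -0.2519)

ω' = (-1.0344, -0.8100, 0.6819)
q' = (0.5482, -0.7282, 0.3253, -0.2519)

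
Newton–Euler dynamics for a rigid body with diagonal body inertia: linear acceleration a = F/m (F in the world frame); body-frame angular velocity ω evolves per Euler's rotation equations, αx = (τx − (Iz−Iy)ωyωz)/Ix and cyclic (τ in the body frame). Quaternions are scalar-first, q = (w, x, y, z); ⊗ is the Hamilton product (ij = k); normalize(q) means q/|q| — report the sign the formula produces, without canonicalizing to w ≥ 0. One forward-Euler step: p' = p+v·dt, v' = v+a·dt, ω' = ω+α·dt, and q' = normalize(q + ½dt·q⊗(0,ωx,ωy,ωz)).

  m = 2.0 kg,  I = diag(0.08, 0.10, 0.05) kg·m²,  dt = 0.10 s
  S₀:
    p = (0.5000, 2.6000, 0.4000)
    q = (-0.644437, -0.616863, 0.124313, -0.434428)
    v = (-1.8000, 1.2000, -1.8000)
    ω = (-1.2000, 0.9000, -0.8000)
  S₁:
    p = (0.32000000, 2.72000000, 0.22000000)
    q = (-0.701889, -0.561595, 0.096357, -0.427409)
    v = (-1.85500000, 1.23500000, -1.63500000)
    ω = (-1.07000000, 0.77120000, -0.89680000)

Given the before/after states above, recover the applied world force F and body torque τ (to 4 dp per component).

F = (-1.1000, 0.7000, 3.3000)
τ = (0.1400, -0.1000, -0.0700)

ω₁ − ω₀ = (0.13000000, -0.12880000, -0.09680000)
applied torque τ = (0.1400, -0.1000, -0.0700)
Δv = v₁−v₀ = (-0.05500000, 0.03500000, 0.16500000)
m·(v₁−v₀)/dt = (-1.1000, 0.7000, 3.3000)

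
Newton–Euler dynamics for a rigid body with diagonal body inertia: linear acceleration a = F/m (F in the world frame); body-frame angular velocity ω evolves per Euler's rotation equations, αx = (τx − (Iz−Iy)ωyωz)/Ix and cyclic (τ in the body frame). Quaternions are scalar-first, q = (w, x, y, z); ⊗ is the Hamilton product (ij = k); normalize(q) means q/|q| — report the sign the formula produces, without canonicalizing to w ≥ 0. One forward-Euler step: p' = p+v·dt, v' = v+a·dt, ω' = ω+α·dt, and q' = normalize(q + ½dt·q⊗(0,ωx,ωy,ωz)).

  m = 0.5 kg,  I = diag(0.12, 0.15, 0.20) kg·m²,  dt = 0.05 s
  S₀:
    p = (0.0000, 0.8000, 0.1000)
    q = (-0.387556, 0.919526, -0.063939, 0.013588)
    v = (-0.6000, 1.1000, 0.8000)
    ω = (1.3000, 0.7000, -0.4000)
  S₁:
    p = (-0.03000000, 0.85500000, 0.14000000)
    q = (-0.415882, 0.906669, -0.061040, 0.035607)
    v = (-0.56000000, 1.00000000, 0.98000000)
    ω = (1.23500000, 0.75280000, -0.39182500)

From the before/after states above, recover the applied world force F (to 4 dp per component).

v₁ − v₀ = (0.04000000, -0.10000000, 0.18000000)
applied force F = (0.4000, -1.0000, 1.8000)

F = (0.4000, -1.0000, 1.8000)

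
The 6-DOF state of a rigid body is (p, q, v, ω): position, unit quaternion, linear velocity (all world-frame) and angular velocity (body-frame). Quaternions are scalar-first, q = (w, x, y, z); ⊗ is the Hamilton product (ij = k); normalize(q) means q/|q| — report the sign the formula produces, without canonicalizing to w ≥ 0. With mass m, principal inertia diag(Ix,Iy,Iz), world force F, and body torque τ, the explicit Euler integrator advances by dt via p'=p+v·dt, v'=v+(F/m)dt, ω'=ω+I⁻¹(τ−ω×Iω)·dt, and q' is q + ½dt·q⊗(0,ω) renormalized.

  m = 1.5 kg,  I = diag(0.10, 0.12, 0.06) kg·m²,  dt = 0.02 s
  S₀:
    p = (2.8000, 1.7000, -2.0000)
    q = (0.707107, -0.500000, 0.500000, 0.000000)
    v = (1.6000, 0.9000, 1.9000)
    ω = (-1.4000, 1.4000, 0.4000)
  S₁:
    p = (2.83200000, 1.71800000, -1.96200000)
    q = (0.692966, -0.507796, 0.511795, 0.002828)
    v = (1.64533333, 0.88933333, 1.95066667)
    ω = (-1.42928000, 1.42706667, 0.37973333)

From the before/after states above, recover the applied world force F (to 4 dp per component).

Δv = v₁−v₀ = (0.04533333, -0.01066667, 0.05066667)
m·(v₁−v₀)/dt = (3.4000, -0.8000, 3.8000)

F = (3.4000, -0.8000, 3.8000)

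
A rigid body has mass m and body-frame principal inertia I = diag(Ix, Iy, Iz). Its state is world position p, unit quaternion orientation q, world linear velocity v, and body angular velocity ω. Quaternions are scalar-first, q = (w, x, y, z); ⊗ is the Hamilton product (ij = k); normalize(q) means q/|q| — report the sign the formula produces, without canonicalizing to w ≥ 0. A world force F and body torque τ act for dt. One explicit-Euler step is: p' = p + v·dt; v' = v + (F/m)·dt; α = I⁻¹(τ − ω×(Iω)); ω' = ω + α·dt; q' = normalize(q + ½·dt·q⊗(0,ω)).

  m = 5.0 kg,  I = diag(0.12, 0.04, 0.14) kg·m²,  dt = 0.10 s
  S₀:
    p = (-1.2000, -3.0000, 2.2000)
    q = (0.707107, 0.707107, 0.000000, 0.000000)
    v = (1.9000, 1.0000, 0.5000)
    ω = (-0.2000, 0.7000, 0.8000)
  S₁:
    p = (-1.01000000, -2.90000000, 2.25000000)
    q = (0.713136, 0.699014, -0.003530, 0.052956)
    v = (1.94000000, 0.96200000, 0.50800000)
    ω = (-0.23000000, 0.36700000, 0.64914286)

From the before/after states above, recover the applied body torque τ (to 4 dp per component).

τ = (0.0200, -0.1300, -0.2000)

Δω = ω₁−ω₀ = (-0.03000000, -0.33300000, -0.15085714)
τ = I·(Δω/dt) + ω₀×(Iω₀) = (0.0200, -0.1300, -0.2000)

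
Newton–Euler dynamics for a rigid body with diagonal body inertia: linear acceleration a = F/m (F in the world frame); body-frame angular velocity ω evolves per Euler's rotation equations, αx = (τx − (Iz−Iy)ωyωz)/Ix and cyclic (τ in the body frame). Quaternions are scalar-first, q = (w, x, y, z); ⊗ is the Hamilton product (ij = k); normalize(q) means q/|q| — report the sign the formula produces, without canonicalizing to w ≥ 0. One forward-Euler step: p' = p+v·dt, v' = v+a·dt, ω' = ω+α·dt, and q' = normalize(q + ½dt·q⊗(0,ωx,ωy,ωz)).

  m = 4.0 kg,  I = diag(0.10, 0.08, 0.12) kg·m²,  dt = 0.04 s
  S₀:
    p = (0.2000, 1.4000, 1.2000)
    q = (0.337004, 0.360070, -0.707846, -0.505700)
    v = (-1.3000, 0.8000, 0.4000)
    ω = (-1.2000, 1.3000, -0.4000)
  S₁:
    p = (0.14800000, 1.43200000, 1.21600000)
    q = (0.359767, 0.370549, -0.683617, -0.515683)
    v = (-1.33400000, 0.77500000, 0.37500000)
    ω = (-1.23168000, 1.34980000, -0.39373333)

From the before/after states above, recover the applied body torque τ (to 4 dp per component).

τ = (-0.1000, 0.0900, 0.0500)

Δω = ω₁−ω₀ = (-0.03168000, 0.04980000, 0.00626667)
applied torque τ = (-0.1000, 0.0900, 0.0500)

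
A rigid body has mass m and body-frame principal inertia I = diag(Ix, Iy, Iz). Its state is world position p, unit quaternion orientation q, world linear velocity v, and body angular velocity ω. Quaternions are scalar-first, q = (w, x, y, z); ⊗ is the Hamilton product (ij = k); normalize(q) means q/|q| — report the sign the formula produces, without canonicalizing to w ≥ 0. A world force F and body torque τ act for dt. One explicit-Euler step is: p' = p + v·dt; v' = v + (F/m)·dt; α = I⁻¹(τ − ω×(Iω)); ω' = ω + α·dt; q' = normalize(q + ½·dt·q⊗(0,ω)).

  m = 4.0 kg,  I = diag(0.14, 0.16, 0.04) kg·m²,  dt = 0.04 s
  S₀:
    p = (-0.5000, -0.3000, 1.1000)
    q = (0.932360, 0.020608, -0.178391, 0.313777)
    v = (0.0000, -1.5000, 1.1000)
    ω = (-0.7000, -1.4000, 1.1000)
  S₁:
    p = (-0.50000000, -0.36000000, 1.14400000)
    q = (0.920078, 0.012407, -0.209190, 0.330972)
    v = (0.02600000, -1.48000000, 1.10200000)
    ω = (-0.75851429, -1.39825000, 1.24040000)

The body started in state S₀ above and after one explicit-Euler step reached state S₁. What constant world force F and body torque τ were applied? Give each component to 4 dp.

F = (2.6000, 2.0000, 0.2000)
τ = (-0.0200, -0.0700, 0.1600)

Δω = ω₁−ω₀ = (-0.05851429, 0.00175000, 0.14040000)
τ = I·(Δω/dt) + ω₀×(Iω₀) = (-0.0200, -0.0700, 0.1600)
Δv = v₁−v₀ = (0.02600000, 0.02000000, 0.00200000)
F = m·Δv/dt = (2.6000, 2.0000, 0.2000)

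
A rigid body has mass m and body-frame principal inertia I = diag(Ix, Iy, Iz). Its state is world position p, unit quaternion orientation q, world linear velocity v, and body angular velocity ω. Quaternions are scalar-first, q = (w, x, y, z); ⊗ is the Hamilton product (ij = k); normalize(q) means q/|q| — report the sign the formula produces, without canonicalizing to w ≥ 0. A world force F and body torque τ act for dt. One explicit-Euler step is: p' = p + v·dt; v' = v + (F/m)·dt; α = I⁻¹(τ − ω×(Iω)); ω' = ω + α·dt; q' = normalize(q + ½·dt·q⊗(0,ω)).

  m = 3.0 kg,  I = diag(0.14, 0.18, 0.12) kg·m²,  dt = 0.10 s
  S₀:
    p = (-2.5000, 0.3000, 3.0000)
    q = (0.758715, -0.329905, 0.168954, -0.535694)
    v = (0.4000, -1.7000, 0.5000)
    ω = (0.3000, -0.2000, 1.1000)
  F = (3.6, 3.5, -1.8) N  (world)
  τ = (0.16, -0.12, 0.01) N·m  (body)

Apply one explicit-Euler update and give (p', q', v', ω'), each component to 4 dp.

a = F/m = (1.2000, 1.1667, -0.6000)
p' = p + v·dt = (-2.4600, 0.1300, 3.0500)
v' = v + a·dt = (0.5200, -1.5833, 0.4400)
gyro term ω×Iω = (0.0132, 0.0066, -0.0024)
(τ − ω×Iω)/I = (1.0486, -0.7033, 0.1033)
new body rate ω' = (0.4049, -0.2703, 1.1103)
q⊗(0,ω) = (0.7220257, 0.3063251, 0.0504443, 0.8498813)
q + ½dt·q⊗(0,ω), renormalized = (0.7935, -0.3141, 0.1712, -0.4924)

p' = (-2.4600, 0.1300, 3.0500)
q' = (0.7935, -0.3141, 0.1712, -0.4924)
v' = (0.5200, -1.5833, 0.4400)
ω' = (0.4049, -0.2703, 1.1103)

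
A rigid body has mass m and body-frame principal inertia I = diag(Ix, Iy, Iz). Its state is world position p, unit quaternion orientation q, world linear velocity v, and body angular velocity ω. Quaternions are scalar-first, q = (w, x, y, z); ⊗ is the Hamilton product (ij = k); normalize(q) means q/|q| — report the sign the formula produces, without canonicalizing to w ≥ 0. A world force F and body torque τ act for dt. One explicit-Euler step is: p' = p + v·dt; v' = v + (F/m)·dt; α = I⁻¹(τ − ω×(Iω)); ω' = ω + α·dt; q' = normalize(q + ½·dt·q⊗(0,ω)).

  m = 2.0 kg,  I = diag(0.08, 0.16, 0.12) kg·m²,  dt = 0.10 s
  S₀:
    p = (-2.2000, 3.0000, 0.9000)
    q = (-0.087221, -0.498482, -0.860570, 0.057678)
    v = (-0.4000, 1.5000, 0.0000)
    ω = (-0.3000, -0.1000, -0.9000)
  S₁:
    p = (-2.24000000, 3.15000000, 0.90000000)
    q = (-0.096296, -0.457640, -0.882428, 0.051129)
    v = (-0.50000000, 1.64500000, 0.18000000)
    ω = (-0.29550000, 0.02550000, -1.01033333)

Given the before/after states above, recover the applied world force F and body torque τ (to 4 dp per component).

F = (-2.0000, 2.9000, 3.6000)
τ = (0.0000, 0.1900, -0.1300)

Δv = v₁−v₀ = (-0.10000000, 0.14500000, 0.18000000)
m·(v₁−v₀)/dt = (-2.0000, 2.9000, 3.6000)
rate change Δω = (0.00450000, 0.12550000, -0.11033333)
gyro term ω₀×Iω₀ = (-0.0036, -0.0108, 0.0024)
applied torque τ = (0.0000, 0.1900, -0.1300)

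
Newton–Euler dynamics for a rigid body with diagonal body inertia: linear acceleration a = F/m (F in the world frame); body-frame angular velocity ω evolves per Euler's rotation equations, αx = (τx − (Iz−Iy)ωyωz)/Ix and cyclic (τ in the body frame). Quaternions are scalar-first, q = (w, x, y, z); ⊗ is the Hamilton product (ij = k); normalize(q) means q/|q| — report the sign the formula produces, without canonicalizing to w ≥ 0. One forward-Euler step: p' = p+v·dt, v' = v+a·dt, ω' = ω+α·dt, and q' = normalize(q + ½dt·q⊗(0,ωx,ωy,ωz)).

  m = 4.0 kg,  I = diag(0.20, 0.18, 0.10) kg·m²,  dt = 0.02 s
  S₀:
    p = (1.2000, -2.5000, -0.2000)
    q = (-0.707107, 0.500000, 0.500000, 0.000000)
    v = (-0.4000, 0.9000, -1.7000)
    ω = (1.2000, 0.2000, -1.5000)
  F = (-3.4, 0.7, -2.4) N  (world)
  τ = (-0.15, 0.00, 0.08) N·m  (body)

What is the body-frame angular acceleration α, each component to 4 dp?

α = (-0.8700, 1.0000, 0.8480)

gyro term ω×Iω = (0.0240, -0.1800, -0.0048)
angular accel α = (-0.8700, 1.0000, 0.8480)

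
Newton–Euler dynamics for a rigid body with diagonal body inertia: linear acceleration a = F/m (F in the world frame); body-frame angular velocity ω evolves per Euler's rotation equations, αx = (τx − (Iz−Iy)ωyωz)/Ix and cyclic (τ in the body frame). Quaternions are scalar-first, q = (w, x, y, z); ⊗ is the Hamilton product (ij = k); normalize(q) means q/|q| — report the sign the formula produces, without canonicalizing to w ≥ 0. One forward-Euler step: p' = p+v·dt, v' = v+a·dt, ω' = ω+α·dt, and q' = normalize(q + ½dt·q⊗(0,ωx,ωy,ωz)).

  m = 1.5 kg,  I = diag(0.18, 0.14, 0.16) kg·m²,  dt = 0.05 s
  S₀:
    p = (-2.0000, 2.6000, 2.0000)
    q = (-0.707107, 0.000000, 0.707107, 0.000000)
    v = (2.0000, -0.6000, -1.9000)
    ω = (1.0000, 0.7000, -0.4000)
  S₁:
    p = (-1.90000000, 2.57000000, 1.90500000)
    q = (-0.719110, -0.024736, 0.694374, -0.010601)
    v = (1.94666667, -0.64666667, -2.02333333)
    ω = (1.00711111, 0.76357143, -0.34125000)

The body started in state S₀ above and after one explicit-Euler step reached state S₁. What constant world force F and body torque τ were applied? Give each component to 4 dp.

F = (-1.6000, -1.4000, -3.7000)
τ = (0.0200, 0.1700, 0.1600)

velocity change Δv = (-0.05333333, -0.04666667, -0.12333333)
F = m·Δv/dt = (-1.6000, -1.4000, -3.7000)
ω₁ − ω₀ = (0.00711111, 0.06357143, 0.05875000)
I·α + gyro = (0.0200, 0.1700, 0.1600)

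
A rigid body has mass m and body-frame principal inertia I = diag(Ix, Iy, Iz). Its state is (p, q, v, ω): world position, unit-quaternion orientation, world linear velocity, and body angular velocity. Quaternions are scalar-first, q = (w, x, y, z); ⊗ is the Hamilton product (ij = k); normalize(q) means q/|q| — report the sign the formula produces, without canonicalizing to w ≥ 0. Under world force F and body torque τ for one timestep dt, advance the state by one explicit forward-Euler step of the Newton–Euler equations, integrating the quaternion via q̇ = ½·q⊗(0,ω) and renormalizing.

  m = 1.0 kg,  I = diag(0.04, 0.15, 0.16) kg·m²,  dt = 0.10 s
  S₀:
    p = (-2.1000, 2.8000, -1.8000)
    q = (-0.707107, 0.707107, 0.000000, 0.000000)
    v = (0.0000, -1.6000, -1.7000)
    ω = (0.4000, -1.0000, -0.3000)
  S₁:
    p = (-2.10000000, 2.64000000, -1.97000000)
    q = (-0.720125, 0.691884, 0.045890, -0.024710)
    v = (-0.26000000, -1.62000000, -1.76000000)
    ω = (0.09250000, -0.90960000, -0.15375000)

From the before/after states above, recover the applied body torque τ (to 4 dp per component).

τ = (-0.1200, 0.1500, 0.1900)

Δω = ω₁−ω₀ = (-0.30750000, 0.09040000, 0.14625000)
precession coupling = (0.0030, 0.0144, -0.0440)
I·α + gyro = (-0.1200, 0.1500, 0.1900)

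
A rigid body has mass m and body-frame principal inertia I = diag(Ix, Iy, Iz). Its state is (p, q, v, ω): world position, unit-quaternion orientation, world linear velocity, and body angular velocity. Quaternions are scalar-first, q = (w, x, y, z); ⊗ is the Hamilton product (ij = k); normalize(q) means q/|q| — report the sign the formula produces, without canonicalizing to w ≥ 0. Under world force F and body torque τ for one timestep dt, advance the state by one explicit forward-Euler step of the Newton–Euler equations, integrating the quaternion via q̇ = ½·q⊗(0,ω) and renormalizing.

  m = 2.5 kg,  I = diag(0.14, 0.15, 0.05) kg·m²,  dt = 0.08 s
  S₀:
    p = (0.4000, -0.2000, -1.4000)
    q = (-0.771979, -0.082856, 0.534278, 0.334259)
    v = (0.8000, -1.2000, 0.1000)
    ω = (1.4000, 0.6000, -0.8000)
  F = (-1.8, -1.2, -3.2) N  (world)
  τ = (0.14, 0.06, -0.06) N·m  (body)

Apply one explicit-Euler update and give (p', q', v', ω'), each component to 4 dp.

new position p' = (0.4640, -0.2960, -1.3920)
v + (F/m)dt = (0.7424, -1.2384, -0.0024)
precession coupling ω×(Iω) = (0.0480, -0.1008, 0.0084)
angular accel α = (0.6571, 1.0720, -1.3680)
new body rate ω' = (1.4526, 0.6858, -0.9094)
Hamilton product q⊗(0,ω) = (0.0628388, -1.7087484, -0.0615096, -0.1801196)
updated quaternion q' = (-0.7677, -0.1508, 0.5306, 0.3263)

p' = (0.4640, -0.2960, -1.3920)
q' = (-0.7677, -0.1508, 0.5306, 0.3263)
v' = (0.7424, -1.2384, -0.0024)
ω' = (1.4526, 0.6858, -0.9094)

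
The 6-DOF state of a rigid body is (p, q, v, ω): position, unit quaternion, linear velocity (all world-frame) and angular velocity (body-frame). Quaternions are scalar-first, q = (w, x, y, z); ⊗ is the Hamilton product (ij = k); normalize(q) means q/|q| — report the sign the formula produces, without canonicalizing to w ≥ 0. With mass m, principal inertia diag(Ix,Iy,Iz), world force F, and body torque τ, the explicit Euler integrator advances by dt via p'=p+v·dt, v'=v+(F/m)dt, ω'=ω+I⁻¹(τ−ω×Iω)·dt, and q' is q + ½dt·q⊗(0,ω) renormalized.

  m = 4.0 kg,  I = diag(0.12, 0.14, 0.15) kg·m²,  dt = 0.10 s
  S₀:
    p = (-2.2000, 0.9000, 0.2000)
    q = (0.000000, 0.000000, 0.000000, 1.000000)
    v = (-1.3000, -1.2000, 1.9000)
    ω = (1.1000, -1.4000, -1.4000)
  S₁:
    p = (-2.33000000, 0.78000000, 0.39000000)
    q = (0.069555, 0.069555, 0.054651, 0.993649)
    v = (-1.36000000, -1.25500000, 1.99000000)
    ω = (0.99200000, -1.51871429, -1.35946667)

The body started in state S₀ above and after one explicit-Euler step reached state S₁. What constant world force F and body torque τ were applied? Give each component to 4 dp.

velocity change Δv = (-0.06000000, -0.05500000, 0.09000000)
applied force F = (-2.4000, -2.2000, 3.6000)
ω₁ − ω₀ = (-0.10800000, -0.11871429, 0.04053333)
gyro term ω₀×Iω₀ = (0.0196, 0.0462, -0.0308)
applied torque τ = (-0.1100, -0.1200, 0.0300)

F = (-2.4000, -2.2000, 3.6000)
τ = (-0.1100, -0.1200, 0.0300)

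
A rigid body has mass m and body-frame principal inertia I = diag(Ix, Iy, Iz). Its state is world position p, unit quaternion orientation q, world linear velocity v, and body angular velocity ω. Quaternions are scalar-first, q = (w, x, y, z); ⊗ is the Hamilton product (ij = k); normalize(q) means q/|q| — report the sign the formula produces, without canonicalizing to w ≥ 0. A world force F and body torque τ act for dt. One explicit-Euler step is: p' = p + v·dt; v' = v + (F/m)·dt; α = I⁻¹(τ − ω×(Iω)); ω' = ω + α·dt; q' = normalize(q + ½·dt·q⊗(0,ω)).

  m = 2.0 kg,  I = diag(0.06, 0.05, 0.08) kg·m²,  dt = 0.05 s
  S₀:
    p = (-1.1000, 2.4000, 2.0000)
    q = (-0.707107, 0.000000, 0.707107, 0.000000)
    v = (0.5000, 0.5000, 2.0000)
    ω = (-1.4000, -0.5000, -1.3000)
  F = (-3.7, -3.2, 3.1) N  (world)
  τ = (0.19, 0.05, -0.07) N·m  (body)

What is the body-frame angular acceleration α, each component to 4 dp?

α = (2.8417, 1.7280, -0.7875)

gyro term ω×Iω = (0.0195, -0.0364, -0.0070)
(τ − ω×Iω)/I = (2.8417, 1.7280, -0.7875)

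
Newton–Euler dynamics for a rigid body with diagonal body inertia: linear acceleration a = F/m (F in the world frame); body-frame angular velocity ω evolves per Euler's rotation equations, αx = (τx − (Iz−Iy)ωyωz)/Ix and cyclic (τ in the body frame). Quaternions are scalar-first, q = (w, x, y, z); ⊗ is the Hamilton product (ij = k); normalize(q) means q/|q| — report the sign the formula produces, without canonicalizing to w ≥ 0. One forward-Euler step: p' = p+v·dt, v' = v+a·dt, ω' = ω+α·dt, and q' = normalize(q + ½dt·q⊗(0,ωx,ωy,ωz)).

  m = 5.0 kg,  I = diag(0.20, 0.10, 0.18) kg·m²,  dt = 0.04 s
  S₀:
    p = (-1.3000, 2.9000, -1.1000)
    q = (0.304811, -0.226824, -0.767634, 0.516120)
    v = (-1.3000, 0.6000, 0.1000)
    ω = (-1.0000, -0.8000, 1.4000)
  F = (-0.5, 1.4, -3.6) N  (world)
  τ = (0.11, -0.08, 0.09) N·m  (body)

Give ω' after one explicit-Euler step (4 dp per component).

α = I⁻¹(τ − ω×Iω) = (0.9980, -0.5200, 0.9444)
ω + α·dt = (-0.9601, -0.8208, 1.4378)

ω' = (-0.9601, -0.8208, 1.4378)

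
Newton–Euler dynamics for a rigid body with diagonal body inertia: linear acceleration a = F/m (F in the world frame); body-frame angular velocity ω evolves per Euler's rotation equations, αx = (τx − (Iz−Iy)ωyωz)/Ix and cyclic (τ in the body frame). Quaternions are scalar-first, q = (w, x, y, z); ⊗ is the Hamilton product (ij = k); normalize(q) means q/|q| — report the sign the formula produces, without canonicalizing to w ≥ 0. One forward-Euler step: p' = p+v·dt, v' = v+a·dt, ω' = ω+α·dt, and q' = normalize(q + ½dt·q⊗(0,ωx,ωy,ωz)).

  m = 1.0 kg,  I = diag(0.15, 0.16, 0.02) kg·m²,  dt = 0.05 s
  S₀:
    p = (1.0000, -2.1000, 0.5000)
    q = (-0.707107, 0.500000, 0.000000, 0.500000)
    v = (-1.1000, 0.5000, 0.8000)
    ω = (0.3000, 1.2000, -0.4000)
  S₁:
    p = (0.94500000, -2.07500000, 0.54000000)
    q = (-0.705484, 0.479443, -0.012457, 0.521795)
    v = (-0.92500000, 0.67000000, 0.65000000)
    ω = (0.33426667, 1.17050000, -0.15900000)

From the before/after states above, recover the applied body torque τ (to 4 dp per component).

ω₁ − ω₀ = (0.03426667, -0.02950000, 0.24100000)
applied torque τ = (0.1700, -0.1100, 0.1000)

τ = (0.1700, -0.1100, 0.1000)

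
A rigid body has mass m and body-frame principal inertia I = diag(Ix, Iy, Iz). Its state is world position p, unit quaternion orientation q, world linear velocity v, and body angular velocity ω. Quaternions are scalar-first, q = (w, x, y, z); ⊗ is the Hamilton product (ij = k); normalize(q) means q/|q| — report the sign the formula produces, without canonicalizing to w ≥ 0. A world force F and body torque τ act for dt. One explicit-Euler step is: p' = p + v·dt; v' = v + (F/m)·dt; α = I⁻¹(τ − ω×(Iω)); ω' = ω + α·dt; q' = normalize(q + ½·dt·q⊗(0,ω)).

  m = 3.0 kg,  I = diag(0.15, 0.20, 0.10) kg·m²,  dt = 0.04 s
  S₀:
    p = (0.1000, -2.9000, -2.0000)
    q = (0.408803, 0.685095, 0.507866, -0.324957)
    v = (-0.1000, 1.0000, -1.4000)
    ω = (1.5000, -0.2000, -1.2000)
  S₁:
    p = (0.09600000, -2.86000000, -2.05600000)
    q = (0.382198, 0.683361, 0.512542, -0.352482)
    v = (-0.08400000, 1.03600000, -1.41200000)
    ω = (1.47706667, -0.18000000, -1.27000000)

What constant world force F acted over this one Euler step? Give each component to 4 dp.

Δv = v₁−v₀ = (0.01600000, 0.03600000, -0.01200000)
applied force F = (1.2000, 2.7000, -0.9000)

F = (1.2000, 2.7000, -0.9000)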